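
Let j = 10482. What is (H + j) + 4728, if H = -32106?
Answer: -16896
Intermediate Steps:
(H + j) + 4728 = (-32106 + 10482) + 4728 = -21624 + 4728 = -16896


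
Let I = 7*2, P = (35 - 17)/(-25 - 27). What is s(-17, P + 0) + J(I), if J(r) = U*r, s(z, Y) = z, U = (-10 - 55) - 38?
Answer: -1459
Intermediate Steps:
P = -9/26 (P = 18/(-52) = 18*(-1/52) = -9/26 ≈ -0.34615)
U = -103 (U = -65 - 38 = -103)
I = 14
J(r) = -103*r
s(-17, P + 0) + J(I) = -17 - 103*14 = -17 - 1442 = -1459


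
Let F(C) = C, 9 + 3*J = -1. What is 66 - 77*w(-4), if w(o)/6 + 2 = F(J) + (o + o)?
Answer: 6226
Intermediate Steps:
J = -10/3 (J = -3 + (1/3)*(-1) = -3 - 1/3 = -10/3 ≈ -3.3333)
w(o) = -32 + 12*o (w(o) = -12 + 6*(-10/3 + (o + o)) = -12 + 6*(-10/3 + 2*o) = -12 + (-20 + 12*o) = -32 + 12*o)
66 - 77*w(-4) = 66 - 77*(-32 + 12*(-4)) = 66 - 77*(-32 - 48) = 66 - 77*(-80) = 66 + 6160 = 6226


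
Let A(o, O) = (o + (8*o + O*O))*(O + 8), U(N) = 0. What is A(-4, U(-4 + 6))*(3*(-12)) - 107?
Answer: 10261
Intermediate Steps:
A(o, O) = (8 + O)*(O² + 9*o) (A(o, O) = (o + (8*o + O²))*(8 + O) = (o + (O² + 8*o))*(8 + O) = (O² + 9*o)*(8 + O) = (8 + O)*(O² + 9*o))
A(-4, U(-4 + 6))*(3*(-12)) - 107 = (0³ + 8*0² + 72*(-4) + 9*0*(-4))*(3*(-12)) - 107 = (0 + 8*0 - 288 + 0)*(-36) - 107 = (0 + 0 - 288 + 0)*(-36) - 107 = -288*(-36) - 107 = 10368 - 107 = 10261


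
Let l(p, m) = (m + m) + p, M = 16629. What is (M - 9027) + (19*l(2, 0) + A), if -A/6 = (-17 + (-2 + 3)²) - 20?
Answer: 7856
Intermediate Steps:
A = 216 (A = -6*((-17 + (-2 + 3)²) - 20) = -6*((-17 + 1²) - 20) = -6*((-17 + 1) - 20) = -6*(-16 - 20) = -6*(-36) = 216)
l(p, m) = p + 2*m (l(p, m) = 2*m + p = p + 2*m)
(M - 9027) + (19*l(2, 0) + A) = (16629 - 9027) + (19*(2 + 2*0) + 216) = 7602 + (19*(2 + 0) + 216) = 7602 + (19*2 + 216) = 7602 + (38 + 216) = 7602 + 254 = 7856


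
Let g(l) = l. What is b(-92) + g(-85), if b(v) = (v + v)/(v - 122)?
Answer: -9003/107 ≈ -84.140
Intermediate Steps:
b(v) = 2*v/(-122 + v) (b(v) = (2*v)/(-122 + v) = 2*v/(-122 + v))
b(-92) + g(-85) = 2*(-92)/(-122 - 92) - 85 = 2*(-92)/(-214) - 85 = 2*(-92)*(-1/214) - 85 = 92/107 - 85 = -9003/107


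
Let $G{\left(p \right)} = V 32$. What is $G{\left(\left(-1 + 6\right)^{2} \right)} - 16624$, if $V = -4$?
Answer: $-16752$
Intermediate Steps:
$G{\left(p \right)} = -128$ ($G{\left(p \right)} = \left(-4\right) 32 = -128$)
$G{\left(\left(-1 + 6\right)^{2} \right)} - 16624 = -128 - 16624 = -16752$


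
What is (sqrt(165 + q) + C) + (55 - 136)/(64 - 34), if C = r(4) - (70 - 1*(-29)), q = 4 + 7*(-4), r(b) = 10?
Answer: -917/10 + sqrt(141) ≈ -79.826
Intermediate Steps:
q = -24 (q = 4 - 28 = -24)
C = -89 (C = 10 - (70 - 1*(-29)) = 10 - (70 + 29) = 10 - 1*99 = 10 - 99 = -89)
(sqrt(165 + q) + C) + (55 - 136)/(64 - 34) = (sqrt(165 - 24) - 89) + (55 - 136)/(64 - 34) = (sqrt(141) - 89) - 81/30 = (-89 + sqrt(141)) - 81*1/30 = (-89 + sqrt(141)) - 27/10 = -917/10 + sqrt(141)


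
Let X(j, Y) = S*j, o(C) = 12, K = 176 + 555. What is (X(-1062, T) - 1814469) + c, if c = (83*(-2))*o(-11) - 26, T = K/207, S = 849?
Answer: -2718125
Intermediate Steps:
K = 731
T = 731/207 ≈ 3.5314
X(j, Y) = 849*j
c = -2018 (c = (83*(-2))*12 - 26 = -166*12 - 26 = -1992 - 26 = -2018)
(X(-1062, T) - 1814469) + c = (849*(-1062) - 1814469) - 2018 = (-901638 - 1814469) - 2018 = -2716107 - 2018 = -2718125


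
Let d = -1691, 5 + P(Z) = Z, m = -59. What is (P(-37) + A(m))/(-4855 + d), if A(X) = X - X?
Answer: 7/1091 ≈ 0.0064161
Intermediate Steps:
P(Z) = -5 + Z
A(X) = 0
(P(-37) + A(m))/(-4855 + d) = ((-5 - 37) + 0)/(-4855 - 1691) = (-42 + 0)/(-6546) = -42*(-1/6546) = 7/1091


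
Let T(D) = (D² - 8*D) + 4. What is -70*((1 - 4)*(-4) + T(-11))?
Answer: -15750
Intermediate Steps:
T(D) = 4 + D² - 8*D
-70*((1 - 4)*(-4) + T(-11)) = -70*((1 - 4)*(-4) + (4 + (-11)² - 8*(-11))) = -70*(-3*(-4) + (4 + 121 + 88)) = -70*(12 + 213) = -70*225 = -15750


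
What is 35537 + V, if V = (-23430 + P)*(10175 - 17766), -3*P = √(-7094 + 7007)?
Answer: 177892667 + 7591*I*√87/3 ≈ 1.7789e+8 + 23601.0*I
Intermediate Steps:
P = -I*√87/3 (P = -√(-7094 + 7007)/3 = -I*√87/3 ≈ -3.1091*I)
V = 177857130 + 7591*I*√87/3 (V = (-23430 - I*√87/3)*(10175 - 17766) = (-23430 - I*√87/3)*(-7591) = 177857130 + 7591*I*√87/3 ≈ 1.7786e+8 + 23601.0*I)
35537 + V = 35537 + (177857130 + 7591*I*√87/3) = 177892667 + 7591*I*√87/3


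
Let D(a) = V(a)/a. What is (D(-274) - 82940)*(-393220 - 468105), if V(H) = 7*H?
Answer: 71432266225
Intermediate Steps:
D(a) = 7 (D(a) = (7*a)/a = 7)
(D(-274) - 82940)*(-393220 - 468105) = (7 - 82940)*(-393220 - 468105) = -82933*(-861325) = 71432266225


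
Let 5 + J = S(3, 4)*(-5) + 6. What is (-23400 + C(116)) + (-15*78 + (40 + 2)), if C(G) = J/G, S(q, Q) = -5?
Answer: -1422611/58 ≈ -24528.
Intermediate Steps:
J = 26 (J = -5 + (-5*(-5) + 6) = -5 + (25 + 6) = -5 + 31 = 26)
C(G) = 26/G
(-23400 + C(116)) + (-15*78 + (40 + 2)) = (-23400 + 26/116) + (-15*78 + (40 + 2)) = (-23400 + 26*(1/116)) + (-1170 + 42) = (-23400 + 13/58) - 1128 = -1357187/58 - 1128 = -1422611/58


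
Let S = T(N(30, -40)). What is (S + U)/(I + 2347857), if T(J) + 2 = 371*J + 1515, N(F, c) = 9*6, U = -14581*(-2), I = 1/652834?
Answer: 33104559306/1532760876739 ≈ 0.021598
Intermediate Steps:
I = 1/652834 ≈ 1.5318e-6
U = 29162
N(F, c) = 54
T(J) = 1513 + 371*J (T(J) = -2 + (371*J + 1515) = -2 + (1515 + 371*J) = 1513 + 371*J)
S = 21547 (S = 1513 + 371*54 = 1513 + 20034 = 21547)
(S + U)/(I + 2347857) = (21547 + 29162)/(1/652834 + 2347857) = 50709/(1532760876739/652834) = 50709*(652834/1532760876739) = 33104559306/1532760876739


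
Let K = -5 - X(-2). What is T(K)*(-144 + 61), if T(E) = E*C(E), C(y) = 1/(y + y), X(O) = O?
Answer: -83/2 ≈ -41.500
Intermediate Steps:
C(y) = 1/(2*y)
K = -3 (K = -5 - 1*(-2) = -5 + 2 = -3)
T(E) = ½ (T(E) = E*(1/(2*E)) = ½)
T(K)*(-144 + 61) = (-144 + 61)/2 = (½)*(-83) = -83/2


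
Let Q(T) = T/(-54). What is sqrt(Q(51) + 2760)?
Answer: sqrt(99326)/6 ≈ 52.527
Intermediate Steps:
Q(T) = -T/54 (Q(T) = T*(-1/54) = -T/54)
sqrt(Q(51) + 2760) = sqrt(-1/54*51 + 2760) = sqrt(-17/18 + 2760) = sqrt(49663/18) = sqrt(99326)/6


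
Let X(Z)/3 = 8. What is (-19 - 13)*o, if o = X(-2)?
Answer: -768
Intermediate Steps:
X(Z) = 24 (X(Z) = 3*8 = 24)
o = 24
(-19 - 13)*o = (-19 - 13)*24 = -32*24 = -768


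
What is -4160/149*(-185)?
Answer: 769600/149 ≈ 5165.1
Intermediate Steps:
-4160/149*(-185) = 769600/149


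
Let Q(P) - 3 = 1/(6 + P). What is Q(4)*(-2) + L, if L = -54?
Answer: -301/5 ≈ -60.200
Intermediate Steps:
Q(P) = 3 + 1/(6 + P)
Q(4)*(-2) + L = ((19 + 3*4)/(6 + 4))*(-2) - 54 = ((19 + 12)/10)*(-2) - 54 = ((1/10)*31)*(-2) - 54 = (31/10)*(-2) - 54 = -31/5 - 54 = -301/5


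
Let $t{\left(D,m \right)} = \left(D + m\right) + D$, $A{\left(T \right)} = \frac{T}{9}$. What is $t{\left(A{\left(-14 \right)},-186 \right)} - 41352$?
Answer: $- \frac{373870}{9} \approx -41541.0$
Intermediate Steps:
$A{\left(T \right)} = \frac{T}{9}$ ($A{\left(T \right)} = T \frac{1}{9} = \frac{T}{9}$)
$t{\left(D,m \right)} = m + 2 D$
$t{\left(A{\left(-14 \right)},-186 \right)} - 41352 = \left(-186 + 2 \cdot \frac{1}{9} \left(-14\right)\right) - 41352 = \left(-186 + 2 \left(- \frac{14}{9}\right)\right) - 41352 = \left(-186 - \frac{28}{9}\right) - 41352 = - \frac{1702}{9} - 41352 = - \frac{373870}{9}$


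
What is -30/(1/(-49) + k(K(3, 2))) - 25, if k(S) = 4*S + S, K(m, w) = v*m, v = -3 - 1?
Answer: -72055/2941 ≈ -24.500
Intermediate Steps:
v = -4
K(m, w) = -4*m
k(S) = 5*S
-30/(1/(-49) + k(K(3, 2))) - 25 = -30/(1/(-49) + 5*(-4*3)) - 25 = -30/(-1/49 + 5*(-12)) - 25 = -30/(-1/49 - 60) - 25 = -30/(-2941/49) - 25 = -49/2941*(-30) - 25 = 1470/2941 - 25 = -72055/2941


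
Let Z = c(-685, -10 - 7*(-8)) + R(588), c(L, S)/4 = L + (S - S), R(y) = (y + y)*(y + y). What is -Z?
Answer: -1380236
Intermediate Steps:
R(y) = 4*y² (R(y) = (2*y)*(2*y) = 4*y²)
c(L, S) = 4*L (c(L, S) = 4*(L + (S - S)) = 4*(L + 0) = 4*L)
Z = 1380236 (Z = 4*(-685) + 4*588² = -2740 + 4*345744 = -2740 + 1382976 = 1380236)
-Z = -1*1380236 = -1380236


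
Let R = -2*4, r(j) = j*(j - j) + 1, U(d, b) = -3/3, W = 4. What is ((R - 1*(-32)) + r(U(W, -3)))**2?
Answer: 625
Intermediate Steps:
U(d, b) = -1 (U(d, b) = -3*1/3 = -1)
r(j) = 1 (r(j) = j*0 + 1 = 0 + 1 = 1)
R = -8
((R - 1*(-32)) + r(U(W, -3)))**2 = ((-8 - 1*(-32)) + 1)**2 = ((-8 + 32) + 1)**2 = (24 + 1)**2 = 25**2 = 625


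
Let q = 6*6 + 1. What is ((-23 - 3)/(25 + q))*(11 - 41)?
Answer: 390/31 ≈ 12.581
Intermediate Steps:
q = 37 (q = 36 + 1 = 37)
((-23 - 3)/(25 + q))*(11 - 41) = ((-23 - 3)/(25 + 37))*(11 - 41) = -26/62*(-30) = -26*1/62*(-30) = -13/31*(-30) = 390/31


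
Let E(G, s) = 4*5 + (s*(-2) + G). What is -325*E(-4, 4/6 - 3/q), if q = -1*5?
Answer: -13130/3 ≈ -4376.7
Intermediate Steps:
q = -5
E(G, s) = 20 + G - 2*s (E(G, s) = 20 + (-2*s + G) = 20 + (G - 2*s) = 20 + G - 2*s)
-325*E(-4, 4/6 - 3/q) = -325*(20 - 4 - 2*(4/6 - 3/(-5))) = -325*(20 - 4 - 2*(4*(1/6) - 3*(-1/5))) = -325*(20 - 4 - 2*(2/3 + 3/5)) = -325*(20 - 4 - 2*19/15) = -325*(20 - 4 - 38/15) = -325*202/15 = -13130/3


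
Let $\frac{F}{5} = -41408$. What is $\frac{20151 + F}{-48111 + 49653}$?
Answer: $- \frac{186889}{1542} \approx -121.2$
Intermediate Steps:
$F = -207040$ ($F = 5 \left(-41408\right) = -207040$)
$\frac{20151 + F}{-48111 + 49653} = \frac{20151 - 207040}{-48111 + 49653} = - \frac{186889}{1542}$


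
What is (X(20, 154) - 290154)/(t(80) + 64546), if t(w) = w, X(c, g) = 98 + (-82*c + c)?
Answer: -145838/32313 ≈ -4.5133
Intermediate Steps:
X(c, g) = 98 - 81*c
(X(20, 154) - 290154)/(t(80) + 64546) = ((98 - 81*20) - 290154)/(80 + 64546) = ((98 - 1620) - 290154)/64626 = (-1522 - 290154)*(1/64626) = -291676*1/64626 = -145838/32313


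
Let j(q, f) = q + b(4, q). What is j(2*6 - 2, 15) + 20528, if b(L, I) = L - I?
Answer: 20532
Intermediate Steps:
j(q, f) = 4 (j(q, f) = q + (4 - q) = 4)
j(2*6 - 2, 15) + 20528 = 4 + 20528 = 20532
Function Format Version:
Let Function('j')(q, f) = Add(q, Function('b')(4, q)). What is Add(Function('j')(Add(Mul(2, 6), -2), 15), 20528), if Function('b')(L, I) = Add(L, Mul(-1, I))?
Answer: 20532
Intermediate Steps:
Function('j')(q, f) = 4 (Function('j')(q, f) = Add(q, Add(4, Mul(-1, q))) = 4)
Add(Function('j')(Add(Mul(2, 6), -2), 15), 20528) = Add(4, 20528) = 20532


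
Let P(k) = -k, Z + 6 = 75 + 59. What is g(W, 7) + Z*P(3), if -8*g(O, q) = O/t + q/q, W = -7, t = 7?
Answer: -384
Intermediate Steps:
Z = 128 (Z = -6 + (75 + 59) = -6 + 134 = 128)
g(O, q) = -⅛ - O/56 (g(O, q) = -(O/7 + q/q)/8 = -(O*(⅐) + 1)/8 = -(O/7 + 1)/8 = -(1 + O/7)/8 = -⅛ - O/56)
g(W, 7) + Z*P(3) = (-⅛ - 1/56*(-7)) + 128*(-1*3) = (-⅛ + ⅛) + 128*(-3) = 0 - 384 = -384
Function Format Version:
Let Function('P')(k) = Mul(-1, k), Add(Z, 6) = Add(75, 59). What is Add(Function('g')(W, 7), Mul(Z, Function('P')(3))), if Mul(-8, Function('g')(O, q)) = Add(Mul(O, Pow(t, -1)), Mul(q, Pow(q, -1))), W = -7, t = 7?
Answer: -384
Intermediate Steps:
Z = 128 (Z = Add(-6, Add(75, 59)) = Add(-6, 134) = 128)
Function('g')(O, q) = Add(Rational(-1, 8), Mul(Rational(-1, 56), O)) (Function('g')(O, q) = Mul(Rational(-1, 8), Add(Mul(O, Pow(7, -1)), Mul(q, Pow(q, -1)))) = Mul(Rational(-1, 8), Add(Mul(O, Rational(1, 7)), 1)) = Mul(Rational(-1, 8), Add(Mul(Rational(1, 7), O), 1)) = Mul(Rational(-1, 8), Add(1, Mul(Rational(1, 7), O))) = Add(Rational(-1, 8), Mul(Rational(-1, 56), O)))
Add(Function('g')(W, 7), Mul(Z, Function('P')(3))) = Add(Add(Rational(-1, 8), Mul(Rational(-1, 56), -7)), Mul(128, Mul(-1, 3))) = Add(Add(Rational(-1, 8), Rational(1, 8)), Mul(128, -3)) = Add(0, -384) = -384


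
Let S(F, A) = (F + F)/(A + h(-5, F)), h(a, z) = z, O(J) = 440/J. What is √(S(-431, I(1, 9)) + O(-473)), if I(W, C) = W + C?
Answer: √366151278/18103 ≈ 1.0570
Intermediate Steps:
I(W, C) = C + W
S(F, A) = 2*F/(A + F) (S(F, A) = (F + F)/(A + F) = (2*F)/(A + F) = 2*F/(A + F))
√(S(-431, I(1, 9)) + O(-473)) = √(2*(-431)/((9 + 1) - 431) + 440/(-473)) = √(2*(-431)/(10 - 431) + 440*(-1/473)) = √(2*(-431)/(-421) - 40/43) = √(2*(-431)*(-1/421) - 40/43) = √(862/421 - 40/43) = √(20226/18103) = √366151278/18103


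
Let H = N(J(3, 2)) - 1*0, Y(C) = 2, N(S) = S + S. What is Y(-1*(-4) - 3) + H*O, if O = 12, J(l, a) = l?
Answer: 74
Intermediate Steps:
N(S) = 2*S
H = 6 (H = 2*3 - 1*0 = 6 + 0 = 6)
Y(-1*(-4) - 3) + H*O = 2 + 6*12 = 2 + 72 = 74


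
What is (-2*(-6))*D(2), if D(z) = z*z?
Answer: 48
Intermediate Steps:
D(z) = z**2
(-2*(-6))*D(2) = -2*(-6)*2**2 = 12*4 = 48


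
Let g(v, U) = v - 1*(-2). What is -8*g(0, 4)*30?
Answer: -480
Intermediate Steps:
g(v, U) = 2 + v (g(v, U) = v + 2 = 2 + v)
-8*g(0, 4)*30 = -8*(2 + 0)*30 = -8*2*30 = -16*30 = -480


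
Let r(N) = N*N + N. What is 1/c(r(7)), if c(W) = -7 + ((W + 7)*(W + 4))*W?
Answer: 1/211673 ≈ 4.7243e-6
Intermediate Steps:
r(N) = N + N² (r(N) = N² + N = N + N²)
c(W) = -7 + W*(4 + W)*(7 + W) (c(W) = -7 + ((7 + W)*(4 + W))*W = -7 + ((4 + W)*(7 + W))*W = -7 + W*(4 + W)*(7 + W))
1/c(r(7)) = 1/(-7 + (7*(1 + 7))³ + 11*(7*(1 + 7))² + 28*(7*(1 + 7))) = 1/(-7 + (7*8)³ + 11*(7*8)² + 28*(7*8)) = 1/(-7 + 56³ + 11*56² + 28*56) = 1/(-7 + 175616 + 11*3136 + 1568) = 1/(-7 + 175616 + 34496 + 1568) = 1/211673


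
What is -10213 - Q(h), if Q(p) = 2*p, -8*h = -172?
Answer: -10256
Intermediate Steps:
h = 43/2 (h = -⅛*(-172) = 43/2 ≈ 21.500)
-10213 - Q(h) = -10213 - 2*43/2 = -10213 - 1*43 = -10213 - 43 = -10256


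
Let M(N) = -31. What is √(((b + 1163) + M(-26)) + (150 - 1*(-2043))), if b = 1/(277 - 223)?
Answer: √1077306/18 ≈ 57.663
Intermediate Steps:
b = 1/54 ≈ 0.018519
√(((b + 1163) + M(-26)) + (150 - 1*(-2043))) = √(((1/54 + 1163) - 31) + (150 - 1*(-2043))) = √((62803/54 - 31) + (150 + 2043)) = √(61129/54 + 2193) = √(179551/54) = √1077306/18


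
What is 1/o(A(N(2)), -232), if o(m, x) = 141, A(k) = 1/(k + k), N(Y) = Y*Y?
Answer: 1/141 ≈ 0.0070922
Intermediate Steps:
N(Y) = Y²
A(k) = 1/(2*k)
1/o(A(N(2)), -232) = 1/141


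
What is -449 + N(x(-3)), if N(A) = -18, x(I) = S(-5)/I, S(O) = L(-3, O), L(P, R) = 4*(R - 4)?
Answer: -467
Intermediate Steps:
L(P, R) = -16 + 4*R (L(P, R) = 4*(-4 + R) = -16 + 4*R)
S(O) = -16 + 4*O
x(I) = -36/I (x(I) = (-16 + 4*(-5))/I = (-16 - 20)/I = -36/I)
-449 + N(x(-3)) = -449 - 18 = -467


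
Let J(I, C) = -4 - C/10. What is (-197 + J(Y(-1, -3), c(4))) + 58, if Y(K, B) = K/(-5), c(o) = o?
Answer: -717/5 ≈ -143.40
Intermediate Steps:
Y(K, B) = -K/5 (Y(K, B) = K*(-⅕) = -K/5)
J(I, C) = -4 - C/10
(-197 + J(Y(-1, -3), c(4))) + 58 = (-197 + (-4 - ⅒*4)) + 58 = (-197 + (-4 - ⅖)) + 58 = (-197 - 22/5) + 58 = -1007/5 + 58 = -717/5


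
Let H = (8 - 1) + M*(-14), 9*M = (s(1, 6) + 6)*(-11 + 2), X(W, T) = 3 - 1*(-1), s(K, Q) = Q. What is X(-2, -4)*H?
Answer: 700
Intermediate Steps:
X(W, T) = 4 (X(W, T) = 3 + 1 = 4)
M = -12 (M = ((6 + 6)*(-11 + 2))/9 = (12*(-9))/9 = (⅑)*(-108) = -12)
H = 175 (H = (8 - 1) - 12*(-14) = 7 + 168 = 175)
X(-2, -4)*H = 4*175 = 700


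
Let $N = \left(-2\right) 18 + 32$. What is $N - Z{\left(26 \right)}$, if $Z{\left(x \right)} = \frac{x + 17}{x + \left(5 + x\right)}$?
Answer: $- \frac{271}{57} \approx -4.7544$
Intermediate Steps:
$Z{\left(x \right)} = \frac{17 + x}{5 + 2 x}$
$N = -4$ ($N = -36 + 32 = -4$)
$N - Z{\left(26 \right)} = -4 - \frac{17 + 26}{5 + 2 \cdot 26} = -4 - \frac{1}{5 + 52} \cdot 43 = -4 - \frac{1}{57} \cdot 43 = -4 - \frac{43}{57} = - \frac{271}{57}$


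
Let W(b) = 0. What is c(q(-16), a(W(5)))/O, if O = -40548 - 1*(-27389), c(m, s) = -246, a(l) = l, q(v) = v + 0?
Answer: 246/13159 ≈ 0.018694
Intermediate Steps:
q(v) = v
O = -13159 (O = -40548 + 27389 = -13159)
c(q(-16), a(W(5)))/O = -246/(-13159) = -246*(-1/13159) = 246/13159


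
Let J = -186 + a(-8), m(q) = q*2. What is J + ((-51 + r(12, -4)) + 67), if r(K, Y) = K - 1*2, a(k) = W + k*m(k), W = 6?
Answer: -26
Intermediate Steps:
m(q) = 2*q
a(k) = 6 + 2*k**2 (a(k) = 6 + k*(2*k) = 6 + 2*k**2)
J = -52 (J = -186 + (6 + 2*(-8)**2) = -186 + (6 + 2*64) = -186 + (6 + 128) = -186 + 134 = -52)
r(K, Y) = -2 + K (r(K, Y) = K - 2 = -2 + K)
J + ((-51 + r(12, -4)) + 67) = -52 + ((-51 + (-2 + 12)) + 67) = -52 + ((-51 + 10) + 67) = -52 + (-41 + 67) = -52 + 26 = -26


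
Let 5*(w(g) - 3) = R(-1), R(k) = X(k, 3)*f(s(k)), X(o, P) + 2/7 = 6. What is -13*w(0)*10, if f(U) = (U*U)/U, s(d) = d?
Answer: -1690/7 ≈ -241.43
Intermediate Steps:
X(o, P) = 40/7 (X(o, P) = -2/7 + 6 = 40/7)
f(U) = U (f(U) = U**2/U = U)
R(k) = 40*k/7
w(g) = 13/7 (w(g) = 3 + ((40/7)*(-1))/5 = 3 + (1/5)*(-40/7) = 3 - 8/7 = 13/7)
-13*w(0)*10 = -13*13/7*10 = -169/7*10 = -1690/7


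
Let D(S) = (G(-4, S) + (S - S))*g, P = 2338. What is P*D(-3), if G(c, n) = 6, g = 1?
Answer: 14028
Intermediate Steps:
D(S) = 6 (D(S) = (6 + (S - S))*1 = (6 + 0)*1 = 6*1 = 6)
P*D(-3) = 2338*6 = 14028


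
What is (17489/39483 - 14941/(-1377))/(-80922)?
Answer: -34110992/244420814439 ≈ -0.00013956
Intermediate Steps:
(17489/39483 - 14941/(-1377))/(-80922) = (17489*(1/39483) - 14941*(-1/1377))*(-1/80922) = (17489/39483 + 14941/1377)*(-1/80922) = (68221984/6040899)*(-1/80922) = -34110992/244420814439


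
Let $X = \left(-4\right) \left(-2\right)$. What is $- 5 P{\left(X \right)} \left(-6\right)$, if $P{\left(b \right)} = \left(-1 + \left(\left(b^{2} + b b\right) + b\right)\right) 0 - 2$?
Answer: $-60$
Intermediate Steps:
$X = 8$
$P{\left(b \right)} = -2$ ($P{\left(b \right)} = \left(-1 + \left(\left(b^{2} + b^{2}\right) + b\right)\right) 0 - 2 = \left(-1 + \left(2 b^{2} + b\right)\right) 0 - 2 = \left(-1 + \left(b + 2 b^{2}\right)\right) 0 - 2 = \left(-1 + b + 2 b^{2}\right) 0 - 2 = 0 - 2 = -2$)
$- 5 P{\left(X \right)} \left(-6\right) = \left(-5\right) \left(-2\right) \left(-6\right) = 10 \left(-6\right) = -60$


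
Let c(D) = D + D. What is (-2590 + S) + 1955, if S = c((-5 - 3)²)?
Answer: -507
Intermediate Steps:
c(D) = 2*D
S = 128 (S = 2*(-5 - 3)² = 2*(-8)² = 2*64 = 128)
(-2590 + S) + 1955 = (-2590 + 128) + 1955 = -2462 + 1955 = -507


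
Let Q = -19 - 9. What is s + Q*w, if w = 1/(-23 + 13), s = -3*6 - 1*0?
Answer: -76/5 ≈ -15.200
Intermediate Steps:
Q = -28
s = -18 (s = -18 + 0 = -18)
w = -⅒ (w = 1/(-10) = -⅒ ≈ -0.10000)
s + Q*w = -18 - 28*(-⅒) = -18 + 14/5 = -76/5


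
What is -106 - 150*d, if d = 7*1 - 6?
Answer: -256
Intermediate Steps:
d = 1 (d = 7 - 6 = 1)
-106 - 150*d = -106 - 150*1 = -106 - 150 = -256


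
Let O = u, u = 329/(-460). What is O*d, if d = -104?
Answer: 8554/115 ≈ 74.383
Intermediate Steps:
u = -329/460 (u = 329*(-1/460) = -329/460 ≈ -0.71522)
O = -329/460 ≈ -0.71522
O*d = -329/460*(-104) = 8554/115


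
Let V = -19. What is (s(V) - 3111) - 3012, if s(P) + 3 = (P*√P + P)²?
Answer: -12624 + 722*I*√19 ≈ -12624.0 + 3147.1*I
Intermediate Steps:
s(P) = -3 + (P + P^(3/2))² (s(P) = -3 + (P*√P + P)² = -3 + (P^(3/2) + P)² = -3 + (P + P^(3/2))²)
(s(V) - 3111) - 3012 = ((-3 + (-19 + (-19)^(3/2))²) - 3111) - 3012 = ((-3 + (-19 - 19*I*√19)²) - 3111) - 3012 = (-3114 + (-19 - 19*I*√19)²) - 3012 = -6126 + (-19 - 19*I*√19)²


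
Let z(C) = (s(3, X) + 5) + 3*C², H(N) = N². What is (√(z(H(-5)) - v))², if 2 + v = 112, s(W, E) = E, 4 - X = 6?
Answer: 1768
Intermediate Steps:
X = -2 (X = 4 - 1*6 = 4 - 6 = -2)
v = 110 (v = -2 + 112 = 110)
z(C) = 3 + 3*C² (z(C) = (-2 + 5) + 3*C² = 3 + 3*C²)
(√(z(H(-5)) - v))² = (√((3 + 3*((-5)²)²) - 1*110))² = (√((3 + 3*25²) - 110))² = (√((3 + 3*625) - 110))² = (√((3 + 1875) - 110))² = (√(1878 - 110))² = (√1768)² = (2*√442)² = 1768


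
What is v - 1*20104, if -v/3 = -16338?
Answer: 28910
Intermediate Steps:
v = 49014 (v = -3*(-16338) = 49014)
v - 1*20104 = 49014 - 1*20104 = 49014 - 20104 = 28910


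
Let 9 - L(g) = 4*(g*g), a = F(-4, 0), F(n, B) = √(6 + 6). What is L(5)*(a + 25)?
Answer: -2275 - 182*√3 ≈ -2590.2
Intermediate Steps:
F(n, B) = 2*√3 (F(n, B) = √12 = 2*√3)
a = 2*√3 ≈ 3.4641
L(g) = 9 - 4*g² (L(g) = 9 - 4*g*g = 9 - 4*g²)
L(5)*(a + 25) = (9 - 4*5²)*(2*√3 + 25) = (9 - 4*25)*(25 + 2*√3) = (9 - 100)*(25 + 2*√3) = -91*(25 + 2*√3) = -2275 - 182*√3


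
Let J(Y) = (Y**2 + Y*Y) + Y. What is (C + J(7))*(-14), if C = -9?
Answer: -1344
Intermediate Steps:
J(Y) = Y + 2*Y**2 (J(Y) = (Y**2 + Y**2) + Y = 2*Y**2 + Y = Y + 2*Y**2)
(C + J(7))*(-14) = (-9 + 7*(1 + 2*7))*(-14) = (-9 + 7*(1 + 14))*(-14) = (-9 + 7*15)*(-14) = (-9 + 105)*(-14) = 96*(-14) = -1344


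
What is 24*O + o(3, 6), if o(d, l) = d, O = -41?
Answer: -981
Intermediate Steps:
24*O + o(3, 6) = 24*(-41) + 3 = -984 + 3 = -981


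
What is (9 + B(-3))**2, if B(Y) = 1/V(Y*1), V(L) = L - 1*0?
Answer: 676/9 ≈ 75.111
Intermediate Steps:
V(L) = L (V(L) = L + 0 = L)
B(Y) = 1/Y (B(Y) = 1/(Y*1) = 1/Y)
(9 + B(-3))**2 = (9 + 1/(-3))**2 = (9 - 1/3)**2 = (26/3)**2 = 676/9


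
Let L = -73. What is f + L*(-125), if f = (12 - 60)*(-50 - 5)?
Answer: 11765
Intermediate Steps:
f = 2640 (f = -48*(-55) = 2640)
f + L*(-125) = 2640 - 73*(-125) = 2640 + 9125 = 11765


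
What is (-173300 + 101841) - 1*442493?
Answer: -513952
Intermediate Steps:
(-173300 + 101841) - 1*442493 = -71459 - 442493 = -513952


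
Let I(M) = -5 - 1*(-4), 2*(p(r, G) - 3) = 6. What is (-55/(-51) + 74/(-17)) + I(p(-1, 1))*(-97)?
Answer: 4780/51 ≈ 93.725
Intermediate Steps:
p(r, G) = 6 (p(r, G) = 3 + (1/2)*6 = 3 + 3 = 6)
I(M) = -1 (I(M) = -5 + 4 = -1)
(-55/(-51) + 74/(-17)) + I(p(-1, 1))*(-97) = (-55/(-51) + 74/(-17)) - 1*(-97) = (-55*(-1/51) + 74*(-1/17)) + 97 = (55/51 - 74/17) + 97 = -167/51 + 97 = 4780/51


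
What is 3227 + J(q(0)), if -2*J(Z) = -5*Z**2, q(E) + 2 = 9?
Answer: 6699/2 ≈ 3349.5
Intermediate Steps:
q(E) = 7 (q(E) = -2 + 9 = 7)
J(Z) = 5*Z**2/2 (J(Z) = -(-5)*Z**2/2 = 5*Z**2/2)
3227 + J(q(0)) = 3227 + (5/2)*7**2 = 3227 + (5/2)*49 = 3227 + 245/2 = 6699/2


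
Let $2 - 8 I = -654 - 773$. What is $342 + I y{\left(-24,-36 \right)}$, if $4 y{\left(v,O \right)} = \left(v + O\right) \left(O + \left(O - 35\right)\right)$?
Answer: $\frac{2296281}{8} \approx 2.8704 \cdot 10^{5}$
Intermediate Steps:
$y{\left(v,O \right)} = \frac{\left(-35 + 2 O\right) \left(O + v\right)}{4}$ ($y{\left(v,O \right)} = \frac{\left(v + O\right) \left(O + \left(O - 35\right)\right)}{4} = \frac{\left(O + v\right) \left(O + \left(-35 + O\right)\right)}{4} = \frac{\left(O + v\right) \left(-35 + 2 O\right)}{4} = \frac{\left(-35 + 2 O\right) \left(O + v\right)}{4}$)
$I = \frac{1429}{8}$ ($I = \frac{1}{4} - \frac{-654 - 773}{8} = \frac{1}{4} - - \frac{1427}{8} = \frac{1}{4} + \frac{1427}{8} = \frac{1429}{8} \approx 178.63$)
$342 + I y{\left(-24,-36 \right)} = 342 + \frac{1429 \left(\frac{\left(-36\right)^{2}}{2} - -315 - -210 + \frac{1}{2} \left(-36\right) \left(-24\right)\right)}{8} = 342 + \frac{1429 \left(\frac{1}{2} \cdot 1296 + 315 + 210 + 432\right)}{8} = 342 + \frac{1429 \left(648 + 315 + 210 + 432\right)}{8} = 342 + \frac{1429}{8} \cdot 1605 = 342 + \frac{2293545}{8} = \frac{2296281}{8}$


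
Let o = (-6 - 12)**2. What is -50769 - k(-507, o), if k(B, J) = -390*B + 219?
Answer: -248718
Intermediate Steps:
o = 324 (o = (-18)**2 = 324)
k(B, J) = 219 - 390*B
-50769 - k(-507, o) = -50769 - (219 - 390*(-507)) = -50769 - (219 + 197730) = -50769 - 1*197949 = -50769 - 197949 = -248718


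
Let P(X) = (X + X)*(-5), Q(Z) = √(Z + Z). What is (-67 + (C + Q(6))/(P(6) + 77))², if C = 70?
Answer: 1142773/289 - 4276*√3/289 ≈ 3928.6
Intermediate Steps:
Q(Z) = √2*√Z (Q(Z) = √(2*Z) = √2*√Z)
P(X) = -10*X (P(X) = (2*X)*(-5) = -10*X)
(-67 + (C + Q(6))/(P(6) + 77))² = (-67 + (70 + √2*√6)/(-10*6 + 77))² = (-67 + (70 + 2*√3)/(-60 + 77))² = (-67 + (70 + 2*√3)/17)² = (-67 + (70 + 2*√3)*(1/17))² = (-67 + (70/17 + 2*√3/17))² = (-1069/17 + 2*√3/17)²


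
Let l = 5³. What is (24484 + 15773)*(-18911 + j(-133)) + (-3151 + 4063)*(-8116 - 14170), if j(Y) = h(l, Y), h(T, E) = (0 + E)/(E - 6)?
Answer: -108640515120/139 ≈ -7.8159e+8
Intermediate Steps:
l = 125
h(T, E) = E/(-6 + E)
j(Y) = Y/(-6 + Y)
(24484 + 15773)*(-18911 + j(-133)) + (-3151 + 4063)*(-8116 - 14170) = (24484 + 15773)*(-18911 - 133/(-6 - 133)) + (-3151 + 4063)*(-8116 - 14170) = 40257*(-18911 - 133/(-139)) + 912*(-22286) = 40257*(-18911 - 133*(-1/139)) - 20324832 = 40257*(-18911 + 133/139) - 20324832 = 40257*(-2628496/139) - 20324832 = -105815363472/139 - 20324832 = -108640515120/139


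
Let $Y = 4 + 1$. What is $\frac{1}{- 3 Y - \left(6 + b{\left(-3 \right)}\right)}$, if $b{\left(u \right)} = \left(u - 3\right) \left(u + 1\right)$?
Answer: $- \frac{1}{33} \approx -0.030303$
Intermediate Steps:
$Y = 5$
$b{\left(u \right)} = \left(1 + u\right) \left(-3 + u\right)$ ($b{\left(u \right)} = \left(-3 + u\right) \left(1 + u\right) = \left(1 + u\right) \left(-3 + u\right)$)
$\frac{1}{- 3 Y - \left(6 + b{\left(-3 \right)}\right)} = \frac{1}{\left(-3\right) 5 - \left(12 + 6\right)} = \frac{1}{-15 - 18} = \frac{1}{-33} = - \frac{1}{33}$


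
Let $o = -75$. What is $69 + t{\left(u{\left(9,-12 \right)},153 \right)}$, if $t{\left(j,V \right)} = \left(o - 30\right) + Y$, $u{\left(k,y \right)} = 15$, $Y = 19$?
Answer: $-17$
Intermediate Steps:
$t{\left(j,V \right)} = -86$ ($t{\left(j,V \right)} = \left(-75 - 30\right) + 19 = -105 + 19 = -86$)
$69 + t{\left(u{\left(9,-12 \right)},153 \right)} = 69 - 86 = -17$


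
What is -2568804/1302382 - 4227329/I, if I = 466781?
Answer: -3352333048801/303963586171 ≈ -11.029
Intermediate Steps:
-2568804/1302382 - 4227329/I = -2568804/1302382 - 4227329/466781 = -2568804*1/1302382 - 4227329*1/466781 = -1284402/651191 - 4227329/466781 = -3352333048801/303963586171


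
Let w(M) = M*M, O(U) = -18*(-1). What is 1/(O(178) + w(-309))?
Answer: 1/95499 ≈ 1.0471e-5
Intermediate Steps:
O(U) = 18
w(M) = M**2
1/(O(178) + w(-309)) = 1/(18 + (-309)**2) = 1/(18 + 95481) = 1/95499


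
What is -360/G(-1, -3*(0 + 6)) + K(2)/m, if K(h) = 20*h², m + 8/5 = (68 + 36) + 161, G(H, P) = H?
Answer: 474520/1317 ≈ 360.30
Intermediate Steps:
m = 1317/5 (m = -8/5 + ((68 + 36) + 161) = -8/5 + (104 + 161) = -8/5 + 265 = 1317/5 ≈ 263.40)
-360/G(-1, -3*(0 + 6)) + K(2)/m = -360/(-1) + (20*2²)/(1317/5) = -360*(-1) + (20*4)*(5/1317) = 360 + 80*(5/1317) = 360 + 400/1317 = 474520/1317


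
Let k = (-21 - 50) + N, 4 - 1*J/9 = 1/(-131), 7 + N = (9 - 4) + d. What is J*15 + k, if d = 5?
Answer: 61967/131 ≈ 473.03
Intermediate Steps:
N = 3 (N = -7 + ((9 - 4) + 5) = -7 + (5 + 5) = -7 + 10 = 3)
J = 4725/131 (J = 36 - 9/(-131) = 36 - 9*(-1/131) = 36 + 9/131 = 4725/131 ≈ 36.069)
k = -68 (k = (-21 - 50) + 3 = -71 + 3 = -68)
J*15 + k = (4725/131)*15 - 68 = 70875/131 - 68 = 61967/131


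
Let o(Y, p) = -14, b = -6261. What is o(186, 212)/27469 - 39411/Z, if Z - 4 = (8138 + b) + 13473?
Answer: -120310635/46862114 ≈ -2.5673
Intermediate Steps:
Z = 15354 (Z = 4 + ((8138 - 6261) + 13473) = 4 + (1877 + 13473) = 4 + 15350 = 15354)
o(186, 212)/27469 - 39411/Z = -14/27469 - 39411/15354 = -14*1/27469 - 39411*1/15354 = -14/27469 - 4379/1706 = -120310635/46862114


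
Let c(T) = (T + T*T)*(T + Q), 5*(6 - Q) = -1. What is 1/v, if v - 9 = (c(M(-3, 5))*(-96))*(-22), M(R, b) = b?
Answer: 1/709641 ≈ 1.4092e-6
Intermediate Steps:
Q = 31/5 (Q = 6 - 1/5*(-1) = 6 + 1/5 = 31/5 ≈ 6.2000)
c(T) = (31/5 + T)*(T + T**2) (c(T) = (T + T*T)*(T + 31/5) = (T + T**2)*(31/5 + T) = (31/5 + T)*(T + T**2))
v = 709641 (v = 9 + (((1/5)*5*(31 + 5*5**2 + 36*5))*(-96))*(-22) = 9 + (((1/5)*5*(31 + 5*25 + 180))*(-96))*(-22) = 9 + (((1/5)*5*(31 + 125 + 180))*(-96))*(-22) = 9 + (((1/5)*5*336)*(-96))*(-22) = 9 + (336*(-96))*(-22) = 9 - 32256*(-22) = 9 + 709632 = 709641)
1/v = 1/709641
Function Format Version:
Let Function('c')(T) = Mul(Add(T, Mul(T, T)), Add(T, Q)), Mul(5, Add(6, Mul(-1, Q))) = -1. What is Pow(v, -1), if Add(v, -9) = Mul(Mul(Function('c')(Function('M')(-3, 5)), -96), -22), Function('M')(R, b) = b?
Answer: Rational(1, 709641) ≈ 1.4092e-6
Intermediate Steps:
Q = Rational(31, 5) (Q = Add(6, Mul(Rational(-1, 5), -1)) = Add(6, Rational(1, 5)) = Rational(31, 5) ≈ 6.2000)
Function('c')(T) = Mul(Add(Rational(31, 5), T), Add(T, Pow(T, 2))) (Function('c')(T) = Mul(Add(T, Mul(T, T)), Add(T, Rational(31, 5))) = Mul(Add(T, Pow(T, 2)), Add(Rational(31, 5), T)) = Mul(Add(Rational(31, 5), T), Add(T, Pow(T, 2))))
v = 709641 (v = Add(9, Mul(Mul(Mul(Rational(1, 5), 5, Add(31, Mul(5, Pow(5, 2)), Mul(36, 5))), -96), -22)) = Add(9, Mul(Mul(Mul(Rational(1, 5), 5, Add(31, Mul(5, 25), 180)), -96), -22)) = Add(9, Mul(Mul(Mul(Rational(1, 5), 5, Add(31, 125, 180)), -96), -22)) = Add(9, Mul(Mul(Mul(Rational(1, 5), 5, 336), -96), -22)) = Add(9, Mul(Mul(336, -96), -22)) = Add(9, Mul(-32256, -22)) = Add(9, 709632) = 709641)
Pow(v, -1) = Pow(709641, -1) = Rational(1, 709641)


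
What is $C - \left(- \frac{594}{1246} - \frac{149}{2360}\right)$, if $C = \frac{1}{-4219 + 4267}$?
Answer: $\frac{4946267}{8821680} \approx 0.56069$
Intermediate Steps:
$C = \frac{1}{48} \approx 0.020833$
$C - \left(- \frac{594}{1246} - \frac{149}{2360}\right) = \frac{1}{48} - \left(- \frac{594}{1246} - \frac{149}{2360}\right) = \frac{1}{48} - \left(\left(-594\right) \frac{1}{1246} - \frac{149}{2360}\right) = \frac{1}{48} - \left(- \frac{297}{623} - \frac{149}{2360}\right) = \frac{1}{48} - - \frac{793747}{1470280} = \frac{1}{48} + \frac{793747}{1470280} = \frac{4946267}{8821680}$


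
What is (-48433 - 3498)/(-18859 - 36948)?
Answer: 51931/55807 ≈ 0.93055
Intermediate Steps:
(-48433 - 3498)/(-18859 - 36948) = -51931/(-55807) = -51931*(-1/55807) = 51931/55807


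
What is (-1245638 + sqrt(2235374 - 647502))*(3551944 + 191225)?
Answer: -4662633546822 + 14972676*sqrt(99242) ≈ -4.6579e+12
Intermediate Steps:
(-1245638 + sqrt(2235374 - 647502))*(3551944 + 191225) = (-1245638 + sqrt(1587872))*3743169 = (-1245638 + 4*sqrt(99242))*3743169 = -4662633546822 + 14972676*sqrt(99242)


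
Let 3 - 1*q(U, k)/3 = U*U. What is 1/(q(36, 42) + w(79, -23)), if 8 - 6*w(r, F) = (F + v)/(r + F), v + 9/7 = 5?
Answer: -2352/9120137 ≈ -0.00025789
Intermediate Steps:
v = 26/7 (v = -9/7 + 5 = 26/7 ≈ 3.7143)
w(r, F) = 4/3 - (26/7 + F)/(6*(F + r)) (w(r, F) = 4/3 - (F + 26/7)/(6*(r + F)) = 4/3 - (26/7 + F)/(6*(F + r)))
q(U, k) = 9 - 3*U² (q(U, k) = 9 - 3*U*U = 9 - 3*U²)
1/(q(36, 42) + w(79, -23)) = 1/((9 - 3*36²) + (-26 + 49*(-23) + 56*79)/(42*(-23 + 79))) = 1/((9 - 3*1296) + (1/42)*(-26 - 1127 + 4424)/56) = 1/((9 - 3888) + (1/42)*(1/56)*3271) = 1/(-3879 + 3271/2352) = 1/(-9120137/2352) = -2352/9120137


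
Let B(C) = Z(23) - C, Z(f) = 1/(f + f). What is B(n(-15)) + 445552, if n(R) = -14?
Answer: 20496037/46 ≈ 4.4557e+5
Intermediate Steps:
Z(f) = 1/(2*f)
B(C) = 1/46 - C (B(C) = (1/2)/23 - C = (1/2)*(1/23) - C = 1/46 - C)
B(n(-15)) + 445552 = (1/46 - 1*(-14)) + 445552 = (1/46 + 14) + 445552 = 645/46 + 445552 = 20496037/46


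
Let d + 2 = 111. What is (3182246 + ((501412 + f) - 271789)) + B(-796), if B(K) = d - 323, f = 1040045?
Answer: 4451700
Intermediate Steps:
d = 109 (d = -2 + 111 = 109)
B(K) = -214 (B(K) = 109 - 323 = -214)
(3182246 + ((501412 + f) - 271789)) + B(-796) = (3182246 + ((501412 + 1040045) - 271789)) - 214 = (3182246 + (1541457 - 271789)) - 214 = (3182246 + 1269668) - 214 = 4451914 - 214 = 4451700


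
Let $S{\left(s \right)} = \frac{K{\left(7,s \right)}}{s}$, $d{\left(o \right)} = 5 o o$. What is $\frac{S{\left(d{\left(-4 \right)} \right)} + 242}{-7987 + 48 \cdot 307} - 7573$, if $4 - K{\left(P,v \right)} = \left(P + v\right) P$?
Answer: $- \frac{817759081}{107984} \approx -7573.0$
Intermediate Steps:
$K{\left(P,v \right)} = 4 - P \left(P + v\right)$ ($K{\left(P,v \right)} = 4 - \left(P + v\right) P = 4 - P \left(P + v\right)$)
$d{\left(o \right)} = 5 o^{2}$
$S{\left(s \right)} = \frac{-45 - 7 s}{s}$ ($S{\left(s \right)} = \frac{4 - 7^{2} - 7 s}{s} = \frac{4 - 49 - 7 s}{s} = \frac{-45 - 7 s}{s}$)
$\frac{S{\left(d{\left(-4 \right)} \right)} + 242}{-7987 + 48 \cdot 307} - 7573 = \frac{\left(-7 - \frac{45}{5 \left(-4\right)^{2}}\right) + 242}{-7987 + 48 \cdot 307} - 7573 = \frac{\left(-7 - \frac{45}{5 \cdot 16}\right) + 242}{-7987 + 14736} - 7573 = \frac{\left(-7 - \frac{45}{80}\right) + 242}{6749} - 7573 = \left(\left(-7 - \frac{9}{16}\right) + 242\right) \frac{1}{6749} - 7573 = \left(- \frac{121}{16} + 242\right) \frac{1}{6749} - 7573 = \frac{3751}{16} \cdot \frac{1}{6749} - 7573 = \frac{3751}{107984} - 7573 = - \frac{817759081}{107984}$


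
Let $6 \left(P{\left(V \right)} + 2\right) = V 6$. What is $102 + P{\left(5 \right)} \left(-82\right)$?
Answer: $-144$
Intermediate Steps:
$P{\left(V \right)} = -2 + V$ ($P{\left(V \right)} = -2 + \frac{V 6}{6} = -2 + \frac{6 V}{6} = -2 + V$)
$102 + P{\left(5 \right)} \left(-82\right) = 102 + \left(-2 + 5\right) \left(-82\right) = 102 + 3 \left(-82\right) = 102 - 246 = -144$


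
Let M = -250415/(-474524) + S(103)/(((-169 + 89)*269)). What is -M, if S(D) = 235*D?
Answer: 304846131/510587824 ≈ 0.59705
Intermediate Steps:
M = -304846131/510587824 (M = -250415/(-474524) + (235*103)/(((-169 + 89)*269)) = -250415*(-1/474524) + 24205/((-80*269)) = 250415/474524 + 24205/(-21520) = 250415/474524 + 24205*(-1/21520) = 250415/474524 - 4841/4304 = -304846131/510587824 ≈ -0.59705)
-M = -1*(-304846131/510587824) = 304846131/510587824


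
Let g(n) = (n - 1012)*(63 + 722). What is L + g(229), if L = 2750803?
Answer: 2136148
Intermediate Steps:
g(n) = -794420 + 785*n (g(n) = (-1012 + n)*785 = -794420 + 785*n)
L + g(229) = 2750803 + (-794420 + 785*229) = 2750803 + (-794420 + 179765) = 2750803 - 614655 = 2136148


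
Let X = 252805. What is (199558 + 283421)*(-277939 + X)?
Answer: -12139194186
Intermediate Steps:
(199558 + 283421)*(-277939 + X) = (199558 + 283421)*(-277939 + 252805) = 482979*(-25134) = -12139194186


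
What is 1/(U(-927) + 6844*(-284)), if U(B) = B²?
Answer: -1/1084367 ≈ -9.2220e-7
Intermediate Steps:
1/(U(-927) + 6844*(-284)) = 1/((-927)² + 6844*(-284)) = 1/(859329 - 1943696) = 1/(-1084367) = -1/1084367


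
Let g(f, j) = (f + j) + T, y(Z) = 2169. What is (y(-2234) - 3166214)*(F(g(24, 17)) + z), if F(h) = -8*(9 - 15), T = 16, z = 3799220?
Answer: -12021054919060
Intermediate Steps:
g(f, j) = 16 + f + j (g(f, j) = (f + j) + 16 = 16 + f + j)
F(h) = 48 (F(h) = -8*(-6) = 48)
(y(-2234) - 3166214)*(F(g(24, 17)) + z) = (2169 - 3166214)*(48 + 3799220) = -3164045*3799268 = -12021054919060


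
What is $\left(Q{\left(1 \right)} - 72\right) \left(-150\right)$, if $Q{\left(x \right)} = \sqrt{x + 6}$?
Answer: $10800 - 150 \sqrt{7} \approx 10403.0$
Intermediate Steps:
$Q{\left(x \right)} = \sqrt{6 + x}$
$\left(Q{\left(1 \right)} - 72\right) \left(-150\right) = \left(\sqrt{6 + 1} - 72\right) \left(-150\right) = \left(\sqrt{7} - 72\right) \left(-150\right) = \left(-72 + \sqrt{7}\right) \left(-150\right) = 10800 - 150 \sqrt{7}$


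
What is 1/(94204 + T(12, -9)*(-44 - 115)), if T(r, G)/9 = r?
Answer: 1/77032 ≈ 1.2982e-5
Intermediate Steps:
T(r, G) = 9*r
1/(94204 + T(12, -9)*(-44 - 115)) = 1/(94204 + (9*12)*(-44 - 115)) = 1/(94204 + 108*(-159)) = 1/(94204 - 17172) = 1/77032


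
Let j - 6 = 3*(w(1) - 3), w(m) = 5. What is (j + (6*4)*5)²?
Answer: 17424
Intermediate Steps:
j = 12 (j = 6 + 3*(5 - 3) = 6 + 3*2 = 6 + 6 = 12)
(j + (6*4)*5)² = (12 + (6*4)*5)² = (12 + 24*5)² = (12 + 120)² = 132² = 17424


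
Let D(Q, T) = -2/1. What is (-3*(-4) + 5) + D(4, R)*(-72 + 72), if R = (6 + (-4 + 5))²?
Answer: 17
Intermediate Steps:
R = 49 (R = (6 + 1)² = 7² = 49)
D(Q, T) = -2 (D(Q, T) = -2*1 = -2)
(-3*(-4) + 5) + D(4, R)*(-72 + 72) = (-3*(-4) + 5) - 2*(-72 + 72) = (12 + 5) - 2*0 = 17 + 0 = 17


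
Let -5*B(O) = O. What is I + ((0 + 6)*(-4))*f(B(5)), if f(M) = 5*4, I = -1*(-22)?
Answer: -458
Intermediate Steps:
B(O) = -O/5
I = 22
f(M) = 20
I + ((0 + 6)*(-4))*f(B(5)) = 22 + ((0 + 6)*(-4))*20 = 22 + (6*(-4))*20 = 22 - 24*20 = 22 - 480 = -458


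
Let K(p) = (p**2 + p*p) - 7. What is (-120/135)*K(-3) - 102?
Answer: -1006/9 ≈ -111.78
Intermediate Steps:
K(p) = -7 + 2*p**2 (K(p) = (p**2 + p**2) - 7 = 2*p**2 - 7 = -7 + 2*p**2)
(-120/135)*K(-3) - 102 = (-120/135)*(-7 + 2*(-3)**2) - 102 = (-120/135)*(-7 + 2*9) - 102 = (-1*8/9)*(-7 + 18) - 102 = -8/9*11 - 102 = -88/9 - 102 = -1006/9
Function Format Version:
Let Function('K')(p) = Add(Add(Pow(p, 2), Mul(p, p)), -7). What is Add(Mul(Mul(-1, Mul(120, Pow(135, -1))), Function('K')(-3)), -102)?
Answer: Rational(-1006, 9) ≈ -111.78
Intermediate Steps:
Function('K')(p) = Add(-7, Mul(2, Pow(p, 2))) (Function('K')(p) = Add(Add(Pow(p, 2), Pow(p, 2)), -7) = Add(Mul(2, Pow(p, 2)), -7) = Add(-7, Mul(2, Pow(p, 2))))
Add(Mul(Mul(-1, Mul(120, Pow(135, -1))), Function('K')(-3)), -102) = Add(Mul(Mul(-1, Mul(120, Pow(135, -1))), Add(-7, Mul(2, Pow(-3, 2)))), -102) = Add(Mul(Mul(-1, Mul(120, Rational(1, 135))), Add(-7, Mul(2, 9))), -102) = Add(Mul(Mul(-1, Rational(8, 9)), Add(-7, 18)), -102) = Add(Mul(Rational(-8, 9), 11), -102) = Add(Rational(-88, 9), -102) = Rational(-1006, 9)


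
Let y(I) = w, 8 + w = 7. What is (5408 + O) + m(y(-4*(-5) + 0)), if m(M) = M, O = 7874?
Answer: 13281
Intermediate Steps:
w = -1 (w = -8 + 7 = -1)
y(I) = -1
(5408 + O) + m(y(-4*(-5) + 0)) = (5408 + 7874) - 1 = 13282 - 1 = 13281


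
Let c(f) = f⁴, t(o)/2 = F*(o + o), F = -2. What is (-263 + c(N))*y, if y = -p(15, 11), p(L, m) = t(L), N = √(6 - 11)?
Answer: -28560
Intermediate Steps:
N = I*√5 (N = √(-5) = I*√5 ≈ 2.2361*I)
t(o) = -8*o (t(o) = 2*(-2*(o + o)) = 2*(-4*o) = -8*o)
p(L, m) = -8*L
y = 120 (y = -(-8)*15 = -1*(-120) = 120)
(-263 + c(N))*y = (-263 + (I*√5)⁴)*120 = (-263 + 25)*120 = -238*120 = -28560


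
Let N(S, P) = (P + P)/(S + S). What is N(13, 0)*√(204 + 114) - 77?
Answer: -77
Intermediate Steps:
N(S, P) = P/S (N(S, P) = (2*P)/((2*S)) = (2*P)*(1/(2*S)) = P/S)
N(13, 0)*√(204 + 114) - 77 = (0/13)*√(204 + 114) - 77 = (0*(1/13))*√318 - 77 = 0*√318 - 77 = 0 - 77 = -77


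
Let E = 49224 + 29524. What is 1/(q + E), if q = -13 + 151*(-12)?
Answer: 1/76923 ≈ 1.3000e-5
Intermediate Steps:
E = 78748
q = -1825 (q = -13 - 1812 = -1825)
1/(q + E) = 1/(-1825 + 78748) = 1/76923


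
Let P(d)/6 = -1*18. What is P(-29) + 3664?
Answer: 3556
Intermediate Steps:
P(d) = -108 (P(d) = 6*(-1*18) = 6*(-18) = -108)
P(-29) + 3664 = -108 + 3664 = 3556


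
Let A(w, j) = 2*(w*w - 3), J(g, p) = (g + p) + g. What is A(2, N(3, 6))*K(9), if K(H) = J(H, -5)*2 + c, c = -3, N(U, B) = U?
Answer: 46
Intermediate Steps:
J(g, p) = p + 2*g
K(H) = -13 + 4*H (K(H) = (-5 + 2*H)*2 - 3 = (-10 + 4*H) - 3 = -13 + 4*H)
A(w, j) = -6 + 2*w² (A(w, j) = 2*(w² - 3) = 2*(-3 + w²) = -6 + 2*w²)
A(2, N(3, 6))*K(9) = (-6 + 2*2²)*(-13 + 4*9) = (-6 + 2*4)*(-13 + 36) = (-6 + 8)*23 = 2*23 = 46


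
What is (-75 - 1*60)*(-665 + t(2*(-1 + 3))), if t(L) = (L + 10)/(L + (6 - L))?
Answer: 89460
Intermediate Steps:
t(L) = 5/3 + L/6 (t(L) = (10 + L)/6 = (10 + L)*(1/6) = 5/3 + L/6)
(-75 - 1*60)*(-665 + t(2*(-1 + 3))) = (-75 - 1*60)*(-665 + (5/3 + (2*(-1 + 3))/6)) = (-75 - 60)*(-665 + (5/3 + (2*2)/6)) = -135*(-665 + (5/3 + (1/6)*4)) = -135*(-665 + (5/3 + 2/3)) = -135*(-665 + 7/3) = -135*(-1988/3) = 89460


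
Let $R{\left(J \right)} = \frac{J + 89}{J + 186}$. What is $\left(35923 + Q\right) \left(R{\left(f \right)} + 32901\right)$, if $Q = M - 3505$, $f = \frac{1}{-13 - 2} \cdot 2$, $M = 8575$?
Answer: $\frac{3760260055753}{2788} \approx 1.3487 \cdot 10^{9}$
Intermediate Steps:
$f = - \frac{2}{15}$ ($f = \frac{1}{-15} \cdot 2 = \left(- \frac{1}{15}\right) 2 = - \frac{2}{15} \approx -0.13333$)
$Q = 5070$ ($Q = 8575 - 3505 = 5070$)
$R{\left(J \right)} = \frac{89 + J}{186 + J}$
$\left(35923 + Q\right) \left(R{\left(f \right)} + 32901\right) = \left(35923 + 5070\right) \left(\frac{89 - \frac{2}{15}}{186 - \frac{2}{15}} + 32901\right) = 40993 \left(\frac{1}{\frac{2788}{15}} \cdot \frac{1333}{15} + 32901\right) = 40993 \left(\frac{15}{2788} \cdot \frac{1333}{15} + 32901\right) = 40993 \left(\frac{1333}{2788} + 32901\right) = 40993 \cdot \frac{91729321}{2788} = \frac{3760260055753}{2788}$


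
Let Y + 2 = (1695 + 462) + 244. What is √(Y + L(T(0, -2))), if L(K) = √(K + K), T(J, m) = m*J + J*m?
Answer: √2399 ≈ 48.980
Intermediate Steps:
Y = 2399 (Y = -2 + ((1695 + 462) + 244) = -2 + (2157 + 244) = -2 + 2401 = 2399)
T(J, m) = 2*J*m (T(J, m) = J*m + J*m = 2*J*m)
L(K) = √2*√K (L(K) = √(2*K) = √2*√K)
√(Y + L(T(0, -2))) = √(2399 + √2*√(2*0*(-2))) = √(2399 + √2*√0) = √(2399 + √2*0) = √(2399 + 0) = √2399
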